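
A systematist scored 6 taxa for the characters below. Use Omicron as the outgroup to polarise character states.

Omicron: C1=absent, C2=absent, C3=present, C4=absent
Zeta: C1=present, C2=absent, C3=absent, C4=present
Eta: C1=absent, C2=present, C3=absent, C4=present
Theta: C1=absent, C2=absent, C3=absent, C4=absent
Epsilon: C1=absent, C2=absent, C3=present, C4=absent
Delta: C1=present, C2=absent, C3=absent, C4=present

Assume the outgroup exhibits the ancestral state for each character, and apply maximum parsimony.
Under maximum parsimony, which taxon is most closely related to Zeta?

Delta

Character polarity is set by the outgroup: the derived state is whichever differs from the outgroup's state, so for C3 the derived state is 'absent', and for the remaining characters it is 'present'.
C1: derived state 'present' in Delta and Zeta only — synapomorphy for {Delta, Zeta}.
C2 (derived state 'present') is unique to Eta (autapomorphy; uninformative for grouping).
C3: derived state 'absent' in Delta, Eta, Theta, and Zeta only — synapomorphy for {Delta, Eta, Theta, Zeta}.
C4 (derived state 'present') is shared by Delta, Eta, and Zeta — a synapomorphy uniting that clade.
Most parsimonious ingroup topology: ((((Zeta,Delta),Eta),Theta),Epsilon).
Zeta and Delta form a cherry on this tree, so they are sister taxa.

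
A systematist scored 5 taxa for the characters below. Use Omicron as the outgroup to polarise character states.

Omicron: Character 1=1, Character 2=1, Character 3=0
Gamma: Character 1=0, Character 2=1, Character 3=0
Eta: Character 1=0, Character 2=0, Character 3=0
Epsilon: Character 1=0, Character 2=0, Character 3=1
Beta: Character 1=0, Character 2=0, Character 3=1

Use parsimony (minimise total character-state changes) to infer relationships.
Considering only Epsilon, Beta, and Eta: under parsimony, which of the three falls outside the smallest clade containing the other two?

Eta

Character polarity is set by the outgroup: the derived state is whichever differs from the outgroup's state, so for Character 1, Character 2 the derived state is '0', and for the remaining characters it is '1'.
All ingroup taxa share the derived state '0' for Character 1; it defines the ingroup but does not resolve relationships within it.
Character 2: derived state '0' in Beta, Epsilon, and Eta only — synapomorphy for {Beta, Epsilon, Eta}.
Character 3: derived state '1' in Beta and Epsilon only — synapomorphy for {Beta, Epsilon}.
Most parsimonious ingroup topology: (Gamma,(Eta,(Epsilon,Beta))).
Epsilon and Beta share a more recent common ancestor with each other than either does with Eta, so Eta is the least closely related of the three.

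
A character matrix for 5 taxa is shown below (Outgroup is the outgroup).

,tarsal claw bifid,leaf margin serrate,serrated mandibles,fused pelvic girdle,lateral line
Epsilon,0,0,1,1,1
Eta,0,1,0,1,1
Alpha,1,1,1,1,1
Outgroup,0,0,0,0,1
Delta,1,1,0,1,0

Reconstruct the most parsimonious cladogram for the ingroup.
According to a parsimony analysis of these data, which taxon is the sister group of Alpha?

Character polarity is set by the outgroup: the derived state is whichever differs from the outgroup's state, so for lateral line the derived state is '0', and for the remaining characters it is '1'.
Only Alpha and Delta show the derived state '1' for tarsal claw bifid, supporting them as a clade.
leaf margin serrate (derived state '1') is shared by Alpha, Delta, and Eta — a synapomorphy uniting that clade.
serrated mandibles groups Alpha and Epsilon, which is incompatible with the clades supported by the remaining characters; treating it as convergent (homoplasy) costs fewer steps than any alternative tree.
All ingroup taxa share the derived state '1' for fused pelvic girdle; it defines the ingroup but does not resolve relationships within it.
lateral line: derived state '0' in Delta only — an autapomorphy, so it tells us nothing about relationships among taxa.
Most parsimonious ingroup topology: (((Alpha,Delta),Eta),Epsilon).
Alpha and Delta form a cherry on this tree, so they are sister taxa.

Delta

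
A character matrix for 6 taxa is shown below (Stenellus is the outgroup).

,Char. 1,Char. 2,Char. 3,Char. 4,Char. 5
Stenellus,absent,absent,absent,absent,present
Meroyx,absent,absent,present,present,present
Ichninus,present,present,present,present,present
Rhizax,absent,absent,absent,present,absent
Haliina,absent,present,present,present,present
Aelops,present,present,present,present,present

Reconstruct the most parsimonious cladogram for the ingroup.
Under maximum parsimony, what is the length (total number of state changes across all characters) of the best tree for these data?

Character polarity is set by the outgroup: the derived state is whichever differs from the outgroup's state, so for Char. 5 the derived state is 'absent', and for the remaining characters it is 'present'.
Only Aelops and Ichninus show the derived state 'present' for Char. 1, supporting them as a clade.
Only Aelops, Haliina, and Ichninus show the derived state 'present' for Char. 2, supporting them as a clade.
Char. 3: derived state 'present' in Aelops, Haliina, Ichninus, and Meroyx only — synapomorphy for {Aelops, Haliina, Ichninus, Meroyx}.
Char. 4 (derived state 'present') is shared by all ingroup taxa — unites the whole ingroup.
Char. 5 (derived state 'absent') is unique to Rhizax (autapomorphy; uninformative for grouping).
Most parsimonious ingroup topology: ((Meroyx,((Ichninus,Aelops),Haliina)),Rhizax).
Changes per character on this tree: Char. 1: 1; Char. 2: 1; Char. 3: 1; Char. 4: 1; Char. 5: 1.
Total = 5.

5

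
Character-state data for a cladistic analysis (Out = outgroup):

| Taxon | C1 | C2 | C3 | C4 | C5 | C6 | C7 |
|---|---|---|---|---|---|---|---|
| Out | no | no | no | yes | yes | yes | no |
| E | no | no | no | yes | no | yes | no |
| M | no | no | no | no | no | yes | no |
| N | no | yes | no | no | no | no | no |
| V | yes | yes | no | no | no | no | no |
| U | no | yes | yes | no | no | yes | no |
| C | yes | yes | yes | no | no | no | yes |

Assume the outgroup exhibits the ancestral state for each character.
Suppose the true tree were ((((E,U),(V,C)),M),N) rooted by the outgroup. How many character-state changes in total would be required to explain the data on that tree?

12

Map each character onto ((((E,U),(V,C)),M),N) (rooted by Out) and count the minimum state changes it requires (Fitch parsimony):
C1: 1; C2: 3; C3: 2; C4: 2; C5: 1; C6: 2; C7: 1.
Total tree length = 12.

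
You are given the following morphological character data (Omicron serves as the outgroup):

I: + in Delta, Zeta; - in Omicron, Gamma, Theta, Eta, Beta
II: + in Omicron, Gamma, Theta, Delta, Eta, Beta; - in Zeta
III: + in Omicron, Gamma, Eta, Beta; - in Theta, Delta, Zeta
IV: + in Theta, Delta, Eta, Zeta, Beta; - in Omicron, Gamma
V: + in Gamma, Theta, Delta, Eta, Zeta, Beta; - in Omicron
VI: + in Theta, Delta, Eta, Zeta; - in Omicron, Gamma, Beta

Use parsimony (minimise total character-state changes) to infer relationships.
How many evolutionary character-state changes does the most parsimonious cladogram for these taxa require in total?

Character polarity is set by the outgroup: the derived state is whichever differs from the outgroup's state, so for II, III the derived state is '-', and for the remaining characters it is '+'.
Only Delta and Zeta show the derived state '+' for I, supporting them as a clade.
II (derived state '-') is unique to Zeta (autapomorphy; uninformative for grouping).
III: derived state '-' in Delta, Theta, and Zeta only — synapomorphy for {Delta, Theta, Zeta}.
IV: derived state '+' in Beta, Delta, Eta, Theta, and Zeta only — synapomorphy for {Beta, Delta, Eta, Theta, Zeta}.
V (derived state '+') is shared by all ingroup taxa — unites the whole ingroup.
Only Delta, Eta, Theta, and Zeta show the derived state '+' for VI, supporting them as a clade.
Most parsimonious ingroup topology: ((Beta,(((Zeta,Delta),Theta),Eta)),Gamma).
Changes per character on this tree: I: 1; II: 1; III: 1; IV: 1; V: 1; VI: 1.
Total = 6.

6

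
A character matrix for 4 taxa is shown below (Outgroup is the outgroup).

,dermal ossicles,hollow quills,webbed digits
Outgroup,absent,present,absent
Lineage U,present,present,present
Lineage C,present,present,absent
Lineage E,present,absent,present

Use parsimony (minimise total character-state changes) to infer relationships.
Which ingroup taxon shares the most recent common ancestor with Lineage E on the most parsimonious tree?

Character polarity is set by the outgroup: the derived state is whichever differs from the outgroup's state, so for hollow quills the derived state is 'absent', and for the remaining characters it is 'present'.
dermal ossicles (derived state 'present') is shared by all ingroup taxa — unites the whole ingroup.
hollow quills (derived state 'absent') is unique to Lineage E (autapomorphy; uninformative for grouping).
Only Lineage E and Lineage U show the derived state 'present' for webbed digits, supporting them as a clade.
Most parsimonious ingroup topology: ((Lineage U,Lineage E),Lineage C).
Lineage E and Lineage U form a cherry on this tree, so they are sister taxa.

Lineage U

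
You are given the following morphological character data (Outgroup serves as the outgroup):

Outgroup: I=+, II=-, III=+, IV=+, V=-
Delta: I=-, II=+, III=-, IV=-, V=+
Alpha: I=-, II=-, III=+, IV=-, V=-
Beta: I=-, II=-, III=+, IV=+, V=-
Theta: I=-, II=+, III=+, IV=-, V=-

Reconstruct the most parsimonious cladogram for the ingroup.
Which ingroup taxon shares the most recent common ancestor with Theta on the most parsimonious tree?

Character polarity is set by the outgroup: the derived state is whichever differs from the outgroup's state, so for I, III, IV the derived state is '-', and for the remaining characters it is '+'.
I (derived state '-') is shared by all ingroup taxa — unites the whole ingroup.
Only Delta and Theta show the derived state '+' for II, supporting them as a clade.
III: derived state '-' in Delta only — an autapomorphy, so it tells us nothing about relationships among taxa.
IV: derived state '-' in Alpha, Delta, and Theta only — synapomorphy for {Alpha, Delta, Theta}.
V (derived state '+') is unique to Delta (autapomorphy; uninformative for grouping).
Most parsimonious ingroup topology: (((Delta,Theta),Alpha),Beta).
Theta and Delta form a cherry on this tree, so they are sister taxa.

Delta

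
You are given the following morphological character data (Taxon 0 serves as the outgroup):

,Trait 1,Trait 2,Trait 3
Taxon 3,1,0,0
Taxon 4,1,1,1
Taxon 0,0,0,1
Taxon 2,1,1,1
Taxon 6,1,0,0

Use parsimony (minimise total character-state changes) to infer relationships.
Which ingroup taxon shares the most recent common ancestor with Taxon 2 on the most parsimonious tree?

Character polarity is set by the outgroup: the derived state is whichever differs from the outgroup's state, so for Trait 3 the derived state is '0', and for the remaining characters it is '1'.
All ingroup taxa share the derived state '1' for Trait 1; it defines the ingroup but does not resolve relationships within it.
Trait 2: derived state '1' in Taxon 2 and Taxon 4 only — synapomorphy for {Taxon 2, Taxon 4}.
Only Taxon 3 and Taxon 6 show the derived state '0' for Trait 3, supporting them as a clade.
Most parsimonious ingroup topology: ((Taxon 2,Taxon 4),(Taxon 6,Taxon 3)).
Taxon 2 and Taxon 4 form a cherry on this tree, so they are sister taxa.

Taxon 4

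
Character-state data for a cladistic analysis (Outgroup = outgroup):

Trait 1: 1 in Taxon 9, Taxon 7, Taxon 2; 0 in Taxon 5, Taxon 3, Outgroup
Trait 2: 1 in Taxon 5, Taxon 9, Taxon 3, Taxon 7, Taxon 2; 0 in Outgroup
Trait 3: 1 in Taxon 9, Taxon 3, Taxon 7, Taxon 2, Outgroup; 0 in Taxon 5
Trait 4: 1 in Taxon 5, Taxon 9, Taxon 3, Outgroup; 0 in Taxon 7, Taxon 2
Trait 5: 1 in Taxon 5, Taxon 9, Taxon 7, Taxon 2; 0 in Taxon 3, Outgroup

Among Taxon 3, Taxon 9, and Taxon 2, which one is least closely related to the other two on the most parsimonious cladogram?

Taxon 3

Character polarity is set by the outgroup: the derived state is whichever differs from the outgroup's state, so for Trait 3, Trait 4 the derived state is '0', and for the remaining characters it is '1'.
Trait 1: derived state '1' in Taxon 2, Taxon 7, and Taxon 9 only — synapomorphy for {Taxon 2, Taxon 7, Taxon 9}.
Trait 2 (derived state '1') is shared by all ingroup taxa — unites the whole ingroup.
Trait 3: derived state '0' in Taxon 5 only — an autapomorphy, so it tells us nothing about relationships among taxa.
Only Taxon 2 and Taxon 7 show the derived state '0' for Trait 4, supporting them as a clade.
Trait 5 (derived state '1') is shared by Taxon 2, Taxon 5, Taxon 7, and Taxon 9 — a synapomorphy uniting that clade.
Most parsimonious ingroup topology: ((((Taxon 7,Taxon 2),Taxon 9),Taxon 5),Taxon 3).
Taxon 9 and Taxon 2 share a more recent common ancestor with each other than either does with Taxon 3, so Taxon 3 is the least closely related of the three.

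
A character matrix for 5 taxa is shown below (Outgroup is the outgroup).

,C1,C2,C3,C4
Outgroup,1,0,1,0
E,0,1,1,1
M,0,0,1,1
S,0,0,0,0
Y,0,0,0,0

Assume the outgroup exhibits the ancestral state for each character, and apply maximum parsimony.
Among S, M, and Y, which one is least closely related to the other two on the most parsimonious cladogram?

M

Character polarity is set by the outgroup: the derived state is whichever differs from the outgroup's state, so for C1, C3 the derived state is '0', and for the remaining characters it is '1'.
C1 (derived state '0') is shared by all ingroup taxa — unites the whole ingroup.
C2 (derived state '1') is unique to E (autapomorphy; uninformative for grouping).
C3: derived state '0' in S and Y only — synapomorphy for {S, Y}.
C4: derived state '1' in E and M only — synapomorphy for {E, M}.
Most parsimonious ingroup topology: ((E,M),(S,Y)).
S and Y share a more recent common ancestor with each other than either does with M, so M is the least closely related of the three.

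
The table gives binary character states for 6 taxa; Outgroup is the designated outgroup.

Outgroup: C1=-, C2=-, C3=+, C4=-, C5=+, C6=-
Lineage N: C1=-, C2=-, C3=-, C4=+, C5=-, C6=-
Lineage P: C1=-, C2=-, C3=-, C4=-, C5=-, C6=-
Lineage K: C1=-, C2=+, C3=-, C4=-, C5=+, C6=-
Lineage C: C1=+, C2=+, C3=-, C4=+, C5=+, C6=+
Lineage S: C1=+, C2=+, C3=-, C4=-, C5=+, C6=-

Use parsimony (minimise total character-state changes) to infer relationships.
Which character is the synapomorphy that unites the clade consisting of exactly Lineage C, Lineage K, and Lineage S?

Character polarity is set by the outgroup: the derived state is whichever differs from the outgroup's state, so for C3, C5 the derived state is '-', and for the remaining characters it is '+'.
Only Lineage C and Lineage S show the derived state '+' for C1, supporting them as a clade.
C2: derived state '+' in Lineage C, Lineage K, and Lineage S only — synapomorphy for {Lineage C, Lineage K, Lineage S}.
C3 (derived state '-') is shared by all ingroup taxa — unites the whole ingroup.
C4 groups Lineage C and Lineage N, which is incompatible with the clades supported by the remaining characters; treating it as convergent (homoplasy) costs fewer steps than any alternative tree.
C5 (derived state '-') is shared by Lineage N and Lineage P — a synapomorphy uniting that clade.
C6 (derived state '+') is unique to Lineage C (autapomorphy; uninformative for grouping).
Most parsimonious ingroup topology: ((Lineage N,Lineage P),(Lineage K,(Lineage C,Lineage S))).
The clade {Lineage C, Lineage K, Lineage S} is supported by C2: its derived state '+' occurs in exactly those taxa and in no other taxon (including the outgroup).

C2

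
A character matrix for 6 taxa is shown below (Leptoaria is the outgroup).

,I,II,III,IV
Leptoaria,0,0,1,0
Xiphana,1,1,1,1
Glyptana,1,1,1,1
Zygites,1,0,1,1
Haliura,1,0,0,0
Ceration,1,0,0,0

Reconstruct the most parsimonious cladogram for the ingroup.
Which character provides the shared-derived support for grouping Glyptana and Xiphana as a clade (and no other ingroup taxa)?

II

Character polarity is set by the outgroup: the derived state is whichever differs from the outgroup's state, so for III the derived state is '0', and for the remaining characters it is '1'.
I (derived state '1') is shared by all ingroup taxa — unites the whole ingroup.
II (derived state '1') is shared by Glyptana and Xiphana — a synapomorphy uniting that clade.
III (derived state '0') is shared by Ceration and Haliura — a synapomorphy uniting that clade.
Only Glyptana, Xiphana, and Zygites show the derived state '1' for IV, supporting them as a clade.
Most parsimonious ingroup topology: (((Xiphana,Glyptana),Zygites),(Haliura,Ceration)).
The clade {Glyptana, Xiphana} is supported by II: its derived state '1' occurs in exactly those taxa and in no other taxon (including the outgroup).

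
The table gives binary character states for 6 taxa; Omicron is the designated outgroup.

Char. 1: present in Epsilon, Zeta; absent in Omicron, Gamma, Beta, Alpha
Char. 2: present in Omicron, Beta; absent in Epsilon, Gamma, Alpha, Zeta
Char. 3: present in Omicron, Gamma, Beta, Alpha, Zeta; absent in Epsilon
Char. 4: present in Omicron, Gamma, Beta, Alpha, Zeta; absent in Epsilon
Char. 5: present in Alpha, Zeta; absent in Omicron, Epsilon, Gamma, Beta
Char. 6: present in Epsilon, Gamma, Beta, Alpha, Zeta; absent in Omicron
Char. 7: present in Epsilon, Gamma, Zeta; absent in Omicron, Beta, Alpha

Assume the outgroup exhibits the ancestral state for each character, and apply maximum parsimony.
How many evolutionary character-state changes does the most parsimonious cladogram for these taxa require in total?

8

Character polarity is set by the outgroup: the derived state is whichever differs from the outgroup's state, so for Char. 2, Char. 3, Char. 4 the derived state is 'absent', and for the remaining characters it is 'present'.
Char. 1: derived state 'present' in Epsilon and Zeta only — synapomorphy for {Epsilon, Zeta}.
Char. 2: derived state 'absent' in Alpha, Epsilon, Gamma, and Zeta only — synapomorphy for {Alpha, Epsilon, Gamma, Zeta}.
Char. 3: derived state 'absent' in Epsilon only — an autapomorphy, so it tells us nothing about relationships among taxa.
Char. 4: derived state 'absent' in Epsilon only — an autapomorphy, so it tells us nothing about relationships among taxa.
Char. 5 groups Alpha and Zeta, which is incompatible with the clades supported by the remaining characters; treating it as convergent (homoplasy) costs fewer steps than any alternative tree.
All ingroup taxa share the derived state 'present' for Char. 6; it defines the ingroup but does not resolve relationships within it.
Char. 7 (derived state 'present') is shared by Epsilon, Gamma, and Zeta — a synapomorphy uniting that clade.
Most parsimonious ingroup topology: ((((Epsilon,Zeta),Gamma),Alpha),Beta).
Changes per character on this tree: Char. 1: 1; Char. 2: 1; Char. 3: 1; Char. 4: 1; Char. 5: 2; Char. 6: 1; Char. 7: 1.
Total = 8.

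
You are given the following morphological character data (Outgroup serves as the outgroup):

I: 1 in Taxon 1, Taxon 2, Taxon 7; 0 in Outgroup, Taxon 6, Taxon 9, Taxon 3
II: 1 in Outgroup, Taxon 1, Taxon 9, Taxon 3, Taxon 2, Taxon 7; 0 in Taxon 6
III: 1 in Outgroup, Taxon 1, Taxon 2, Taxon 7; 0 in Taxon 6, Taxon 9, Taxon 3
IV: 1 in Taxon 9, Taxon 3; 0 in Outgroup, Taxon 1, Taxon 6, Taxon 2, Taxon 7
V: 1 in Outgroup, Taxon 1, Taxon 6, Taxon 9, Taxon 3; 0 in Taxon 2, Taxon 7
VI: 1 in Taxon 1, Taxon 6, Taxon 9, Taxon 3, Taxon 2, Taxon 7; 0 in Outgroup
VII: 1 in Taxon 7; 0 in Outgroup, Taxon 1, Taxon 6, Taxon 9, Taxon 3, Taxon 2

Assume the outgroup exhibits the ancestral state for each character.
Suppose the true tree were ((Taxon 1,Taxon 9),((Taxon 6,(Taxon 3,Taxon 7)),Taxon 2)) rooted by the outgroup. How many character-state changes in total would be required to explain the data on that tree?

13

Map each character onto ((Taxon 1,Taxon 9),((Taxon 6,(Taxon 3,Taxon 7)),Taxon 2)) (rooted by Outgroup) and count the minimum state changes it requires (Fitch parsimony):
I: 3; II: 1; III: 3; IV: 2; V: 2; VI: 1; VII: 1.
Total tree length = 13.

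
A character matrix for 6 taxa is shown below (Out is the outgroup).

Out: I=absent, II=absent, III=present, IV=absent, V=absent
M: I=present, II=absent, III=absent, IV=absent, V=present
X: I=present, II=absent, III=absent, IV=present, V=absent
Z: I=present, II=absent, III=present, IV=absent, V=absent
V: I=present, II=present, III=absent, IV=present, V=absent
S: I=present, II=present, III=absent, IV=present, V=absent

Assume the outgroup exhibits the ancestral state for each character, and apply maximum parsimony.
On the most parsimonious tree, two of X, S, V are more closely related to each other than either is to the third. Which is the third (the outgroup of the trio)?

X

Character polarity is set by the outgroup: the derived state is whichever differs from the outgroup's state, so for III the derived state is 'absent', and for the remaining characters it is 'present'.
All ingroup taxa share the derived state 'present' for I; it defines the ingroup but does not resolve relationships within it.
II: derived state 'present' in S and V only — synapomorphy for {S, V}.
III: derived state 'absent' in M, S, V, and X only — synapomorphy for {M, S, V, X}.
Only S, V, and X show the derived state 'present' for IV, supporting them as a clade.
V: derived state 'present' in M only — an autapomorphy, so it tells us nothing about relationships among taxa.
Most parsimonious ingroup topology: ((M,(X,(V,S))),Z).
V and S share a more recent common ancestor with each other than either does with X, so X is the least closely related of the three.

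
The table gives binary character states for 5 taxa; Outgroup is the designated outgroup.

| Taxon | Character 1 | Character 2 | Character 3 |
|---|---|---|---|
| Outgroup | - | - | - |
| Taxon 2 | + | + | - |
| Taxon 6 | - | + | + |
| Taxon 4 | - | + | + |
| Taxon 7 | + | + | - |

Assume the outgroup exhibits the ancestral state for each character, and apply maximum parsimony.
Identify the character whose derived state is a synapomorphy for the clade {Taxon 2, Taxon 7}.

Character 1

The outgroup has state '-' for every character, so '+' is the derived state throughout.
Character 1: derived state '+' in Taxon 2 and Taxon 7 only — synapomorphy for {Taxon 2, Taxon 7}.
Character 2 (derived state '+') is shared by all ingroup taxa — unites the whole ingroup.
Character 3 (derived state '+') is shared by Taxon 4 and Taxon 6 — a synapomorphy uniting that clade.
Most parsimonious ingroup topology: ((Taxon 2,Taxon 7),(Taxon 6,Taxon 4)).
The clade {Taxon 2, Taxon 7} is supported by Character 1: its derived state '+' occurs in exactly those taxa and in no other taxon (including the outgroup).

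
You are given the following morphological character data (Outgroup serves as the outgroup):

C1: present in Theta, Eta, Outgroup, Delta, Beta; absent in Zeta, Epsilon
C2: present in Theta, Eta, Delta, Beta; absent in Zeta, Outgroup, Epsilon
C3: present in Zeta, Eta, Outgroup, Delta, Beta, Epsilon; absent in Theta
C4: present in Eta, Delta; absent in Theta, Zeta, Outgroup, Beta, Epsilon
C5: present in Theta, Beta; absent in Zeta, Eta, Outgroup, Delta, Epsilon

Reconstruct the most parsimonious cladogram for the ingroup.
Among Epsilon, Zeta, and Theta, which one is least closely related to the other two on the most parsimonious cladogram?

Theta

Character polarity is set by the outgroup: the derived state is whichever differs from the outgroup's state, so for C1, C3 the derived state is 'absent', and for the remaining characters it is 'present'.
C1: derived state 'absent' in Epsilon and Zeta only — synapomorphy for {Epsilon, Zeta}.
Only Beta, Delta, Eta, and Theta show the derived state 'present' for C2, supporting them as a clade.
C3: derived state 'absent' in Theta only — an autapomorphy, so it tells us nothing about relationships among taxa.
Only Delta and Eta show the derived state 'present' for C4, supporting them as a clade.
Only Beta and Theta show the derived state 'present' for C5, supporting them as a clade.
Most parsimonious ingroup topology: (((Delta,Eta),(Theta,Beta)),(Zeta,Epsilon)).
Epsilon and Zeta share a more recent common ancestor with each other than either does with Theta, so Theta is the least closely related of the three.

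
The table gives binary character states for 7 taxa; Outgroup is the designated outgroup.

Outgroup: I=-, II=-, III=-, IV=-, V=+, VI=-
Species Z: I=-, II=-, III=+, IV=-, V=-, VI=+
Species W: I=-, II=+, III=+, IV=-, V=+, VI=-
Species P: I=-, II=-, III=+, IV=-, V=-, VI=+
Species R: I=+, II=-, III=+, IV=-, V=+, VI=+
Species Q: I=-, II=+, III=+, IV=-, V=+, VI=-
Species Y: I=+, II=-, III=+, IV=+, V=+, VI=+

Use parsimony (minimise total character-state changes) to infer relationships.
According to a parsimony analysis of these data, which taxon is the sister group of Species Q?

Species W

Character polarity is set by the outgroup: the derived state is whichever differs from the outgroup's state, so for V the derived state is '-', and for the remaining characters it is '+'.
Only Species R and Species Y show the derived state '+' for I, supporting them as a clade.
II (derived state '+') is shared by Species Q and Species W — a synapomorphy uniting that clade.
All ingroup taxa share the derived state '+' for III; it defines the ingroup but does not resolve relationships within it.
IV (derived state '+') is unique to Species Y (autapomorphy; uninformative for grouping).
V (derived state '-') is shared by Species P and Species Z — a synapomorphy uniting that clade.
Only Species P, Species R, Species Y, and Species Z show the derived state '+' for VI, supporting them as a clade.
Most parsimonious ingroup topology: (((Species Z,Species P),(Species R,Species Y)),(Species W,Species Q)).
Species Q and Species W form a cherry on this tree, so they are sister taxa.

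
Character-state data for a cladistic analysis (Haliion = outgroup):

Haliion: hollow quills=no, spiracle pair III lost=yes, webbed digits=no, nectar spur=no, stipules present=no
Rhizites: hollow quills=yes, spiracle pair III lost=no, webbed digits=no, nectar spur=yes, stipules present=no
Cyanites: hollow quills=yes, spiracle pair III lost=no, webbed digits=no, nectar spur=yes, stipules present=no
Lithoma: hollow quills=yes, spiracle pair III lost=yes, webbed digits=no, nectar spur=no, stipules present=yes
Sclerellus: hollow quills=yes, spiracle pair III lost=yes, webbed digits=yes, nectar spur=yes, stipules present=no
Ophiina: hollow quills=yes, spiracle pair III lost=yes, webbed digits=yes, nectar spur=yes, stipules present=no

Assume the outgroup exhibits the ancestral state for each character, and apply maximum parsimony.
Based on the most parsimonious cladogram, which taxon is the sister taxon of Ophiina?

Character polarity is set by the outgroup: the derived state is whichever differs from the outgroup's state, so for spiracle pair III lost the derived state is 'no', and for the remaining characters it is 'yes'.
All ingroup taxa share the derived state 'yes' for hollow quills; it defines the ingroup but does not resolve relationships within it.
Only Cyanites and Rhizites show the derived state 'no' for spiracle pair III lost, supporting them as a clade.
Only Ophiina and Sclerellus show the derived state 'yes' for webbed digits, supporting them as a clade.
Only Cyanites, Ophiina, Rhizites, and Sclerellus show the derived state 'yes' for nectar spur, supporting them as a clade.
stipules present (derived state 'yes') is unique to Lithoma (autapomorphy; uninformative for grouping).
Most parsimonious ingroup topology: (((Rhizites,Cyanites),(Sclerellus,Ophiina)),Lithoma).
Ophiina and Sclerellus form a cherry on this tree, so they are sister taxa.

Sclerellus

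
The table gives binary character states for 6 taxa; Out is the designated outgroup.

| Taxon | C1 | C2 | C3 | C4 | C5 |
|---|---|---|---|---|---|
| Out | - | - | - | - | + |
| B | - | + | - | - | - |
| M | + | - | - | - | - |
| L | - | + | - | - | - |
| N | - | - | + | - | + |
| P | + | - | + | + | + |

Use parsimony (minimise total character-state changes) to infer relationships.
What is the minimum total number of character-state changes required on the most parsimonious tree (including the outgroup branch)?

Character polarity is set by the outgroup: the derived state is whichever differs from the outgroup's state, so for C5 the derived state is '-', and for the remaining characters it is '+'.
C1 (state '+') occurs in M and P but conflicts with the nesting implied by the other characters — most parsimoniously interpreted as homoplasy.
C2: derived state '+' in B and L only — synapomorphy for {B, L}.
C3: derived state '+' in N and P only — synapomorphy for {N, P}.
C4: derived state '+' in P only — an autapomorphy, so it tells us nothing about relationships among taxa.
C5: derived state '-' in B, L, and M only — synapomorphy for {B, L, M}.
Most parsimonious ingroup topology: (((B,L),M),(N,P)).
Changes per character on this tree: C1: 2; C2: 1; C3: 1; C4: 1; C5: 1.
Total = 6.

6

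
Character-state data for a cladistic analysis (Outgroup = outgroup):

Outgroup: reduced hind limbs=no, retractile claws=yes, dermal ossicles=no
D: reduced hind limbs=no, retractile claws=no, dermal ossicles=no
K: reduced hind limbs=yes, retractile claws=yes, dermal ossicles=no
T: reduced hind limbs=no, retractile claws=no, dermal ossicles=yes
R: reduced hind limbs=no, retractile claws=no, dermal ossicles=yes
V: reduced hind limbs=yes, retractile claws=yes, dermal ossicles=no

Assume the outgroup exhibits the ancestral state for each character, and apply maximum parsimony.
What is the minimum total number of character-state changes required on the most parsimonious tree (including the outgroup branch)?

Character polarity is set by the outgroup: the derived state is whichever differs from the outgroup's state, so for retractile claws the derived state is 'no', and for the remaining characters it is 'yes'.
reduced hind limbs: derived state 'yes' in K and V only — synapomorphy for {K, V}.
retractile claws: derived state 'no' in D, R, and T only — synapomorphy for {D, R, T}.
dermal ossicles: derived state 'yes' in R and T only — synapomorphy for {R, T}.
Most parsimonious ingroup topology: ((D,(T,R)),(K,V)).
Changes per character on this tree: reduced hind limbs: 1; retractile claws: 1; dermal ossicles: 1.
Total = 3.

3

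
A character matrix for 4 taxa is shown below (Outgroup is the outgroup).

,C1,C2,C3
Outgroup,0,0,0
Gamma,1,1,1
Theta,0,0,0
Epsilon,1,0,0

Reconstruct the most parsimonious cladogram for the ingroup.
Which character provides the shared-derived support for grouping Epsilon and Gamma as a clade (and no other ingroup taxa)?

C1

The outgroup has state '0' for every character, so '1' is the derived state throughout.
C1: derived state '1' in Epsilon and Gamma only — synapomorphy for {Epsilon, Gamma}.
C2 (derived state '1') is unique to Gamma (autapomorphy; uninformative for grouping).
C3: derived state '1' in Gamma only — an autapomorphy, so it tells us nothing about relationships among taxa.
Most parsimonious ingroup topology: ((Gamma,Epsilon),Theta).
The clade {Epsilon, Gamma} is supported by C1: its derived state '1' occurs in exactly those taxa and in no other taxon (including the outgroup).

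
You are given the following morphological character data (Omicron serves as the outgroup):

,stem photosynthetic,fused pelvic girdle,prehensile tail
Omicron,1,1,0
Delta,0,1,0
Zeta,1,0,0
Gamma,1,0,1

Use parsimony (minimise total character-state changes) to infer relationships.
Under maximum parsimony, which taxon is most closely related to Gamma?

Character polarity is set by the outgroup: the derived state is whichever differs from the outgroup's state, so for stem photosynthetic, fused pelvic girdle the derived state is '0', and for the remaining characters it is '1'.
stem photosynthetic: derived state '0' in Delta only — an autapomorphy, so it tells us nothing about relationships among taxa.
fused pelvic girdle (derived state '0') is shared by Gamma and Zeta — a synapomorphy uniting that clade.
prehensile tail: derived state '1' in Gamma only — an autapomorphy, so it tells us nothing about relationships among taxa.
Most parsimonious ingroup topology: (Delta,(Zeta,Gamma)).
Gamma and Zeta form a cherry on this tree, so they are sister taxa.

Zeta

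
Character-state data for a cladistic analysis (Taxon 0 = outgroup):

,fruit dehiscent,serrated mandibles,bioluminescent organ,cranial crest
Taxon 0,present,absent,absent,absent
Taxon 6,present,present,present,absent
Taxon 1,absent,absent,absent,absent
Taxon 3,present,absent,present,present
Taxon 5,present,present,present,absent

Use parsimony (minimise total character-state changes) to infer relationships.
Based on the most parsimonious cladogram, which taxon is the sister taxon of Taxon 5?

Taxon 6

Character polarity is set by the outgroup: the derived state is whichever differs from the outgroup's state, so for fruit dehiscent the derived state is 'absent', and for the remaining characters it is 'present'.
fruit dehiscent: derived state 'absent' in Taxon 1 only — an autapomorphy, so it tells us nothing about relationships among taxa.
serrated mandibles: derived state 'present' in Taxon 5 and Taxon 6 only — synapomorphy for {Taxon 5, Taxon 6}.
bioluminescent organ: derived state 'present' in Taxon 3, Taxon 5, and Taxon 6 only — synapomorphy for {Taxon 3, Taxon 5, Taxon 6}.
cranial crest (derived state 'present') is unique to Taxon 3 (autapomorphy; uninformative for grouping).
Most parsimonious ingroup topology: (((Taxon 6,Taxon 5),Taxon 3),Taxon 1).
Taxon 5 and Taxon 6 form a cherry on this tree, so they are sister taxa.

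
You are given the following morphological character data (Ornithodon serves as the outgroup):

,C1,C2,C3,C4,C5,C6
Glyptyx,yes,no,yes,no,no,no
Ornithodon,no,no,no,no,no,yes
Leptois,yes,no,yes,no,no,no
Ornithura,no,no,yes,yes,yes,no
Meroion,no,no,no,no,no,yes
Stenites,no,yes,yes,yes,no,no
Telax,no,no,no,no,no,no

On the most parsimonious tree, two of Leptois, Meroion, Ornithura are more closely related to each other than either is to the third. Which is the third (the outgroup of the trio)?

Meroion

Character polarity is set by the outgroup: the derived state is whichever differs from the outgroup's state, so for C6 the derived state is 'no', and for the remaining characters it is 'yes'.
Only Glyptyx and Leptois show the derived state 'yes' for C1, supporting them as a clade.
C2: derived state 'yes' in Stenites only — an autapomorphy, so it tells us nothing about relationships among taxa.
Only Glyptyx, Leptois, Ornithura, and Stenites show the derived state 'yes' for C3, supporting them as a clade.
Only Ornithura and Stenites show the derived state 'yes' for C4, supporting them as a clade.
C5: derived state 'yes' in Ornithura only — an autapomorphy, so it tells us nothing about relationships among taxa.
Only Glyptyx, Leptois, Ornithura, Stenites, and Telax show the derived state 'no' for C6, supporting them as a clade.
Most parsimonious ingroup topology: ((((Leptois,Glyptyx),(Stenites,Ornithura)),Telax),Meroion).
Ornithura and Leptois share a more recent common ancestor with each other than either does with Meroion, so Meroion is the least closely related of the three.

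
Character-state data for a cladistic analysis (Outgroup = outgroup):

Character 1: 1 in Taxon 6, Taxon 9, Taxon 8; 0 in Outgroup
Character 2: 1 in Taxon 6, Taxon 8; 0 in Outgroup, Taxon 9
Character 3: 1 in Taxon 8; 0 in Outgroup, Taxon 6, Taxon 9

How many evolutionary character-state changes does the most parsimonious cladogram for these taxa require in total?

3

The outgroup has state '0' for every character, so '1' is the derived state throughout.
Character 1 (derived state '1') is shared by all ingroup taxa — unites the whole ingroup.
Character 2: derived state '1' in Taxon 6 and Taxon 8 only — synapomorphy for {Taxon 6, Taxon 8}.
Character 3: derived state '1' in Taxon 8 only — an autapomorphy, so it tells us nothing about relationships among taxa.
Most parsimonious ingroup topology: ((Taxon 6,Taxon 8),Taxon 9).
Changes per character on this tree: Character 1: 1; Character 2: 1; Character 3: 1.
Total = 3.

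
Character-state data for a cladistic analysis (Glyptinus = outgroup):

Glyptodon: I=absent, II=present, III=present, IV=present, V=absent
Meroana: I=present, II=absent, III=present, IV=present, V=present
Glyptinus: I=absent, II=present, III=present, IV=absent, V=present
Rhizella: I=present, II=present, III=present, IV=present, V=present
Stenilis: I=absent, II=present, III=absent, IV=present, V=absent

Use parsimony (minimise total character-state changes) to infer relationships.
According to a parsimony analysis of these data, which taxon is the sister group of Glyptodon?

Character polarity is set by the outgroup: the derived state is whichever differs from the outgroup's state, so for II, III, V the derived state is 'absent', and for the remaining characters it is 'present'.
I (derived state 'present') is shared by Meroana and Rhizella — a synapomorphy uniting that clade.
II: derived state 'absent' in Meroana only — an autapomorphy, so it tells us nothing about relationships among taxa.
III: derived state 'absent' in Stenilis only — an autapomorphy, so it tells us nothing about relationships among taxa.
All ingroup taxa share the derived state 'present' for IV; it defines the ingroup but does not resolve relationships within it.
V (derived state 'absent') is shared by Glyptodon and Stenilis — a synapomorphy uniting that clade.
Most parsimonious ingroup topology: ((Meroana,Rhizella),(Glyptodon,Stenilis)).
Glyptodon and Stenilis form a cherry on this tree, so they are sister taxa.

Stenilis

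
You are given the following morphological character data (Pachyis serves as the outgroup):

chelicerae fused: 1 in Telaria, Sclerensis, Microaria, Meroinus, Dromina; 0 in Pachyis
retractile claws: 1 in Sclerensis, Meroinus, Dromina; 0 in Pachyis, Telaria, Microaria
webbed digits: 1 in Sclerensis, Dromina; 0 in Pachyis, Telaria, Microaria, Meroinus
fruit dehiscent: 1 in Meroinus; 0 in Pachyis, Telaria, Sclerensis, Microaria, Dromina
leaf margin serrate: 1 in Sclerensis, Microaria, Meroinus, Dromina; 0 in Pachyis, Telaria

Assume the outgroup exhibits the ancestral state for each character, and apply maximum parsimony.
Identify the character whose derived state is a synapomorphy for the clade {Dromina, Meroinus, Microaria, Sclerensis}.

leaf margin serrate

The outgroup has state '0' for every character, so '1' is the derived state throughout.
chelicerae fused (derived state '1') is shared by all ingroup taxa — unites the whole ingroup.
retractile claws (derived state '1') is shared by Dromina, Meroinus, and Sclerensis — a synapomorphy uniting that clade.
webbed digits (derived state '1') is shared by Dromina and Sclerensis — a synapomorphy uniting that clade.
fruit dehiscent (derived state '1') is unique to Meroinus (autapomorphy; uninformative for grouping).
leaf margin serrate: derived state '1' in Dromina, Meroinus, Microaria, and Sclerensis only — synapomorphy for {Dromina, Meroinus, Microaria, Sclerensis}.
Most parsimonious ingroup topology: (Telaria,(((Sclerensis,Dromina),Meroinus),Microaria)).
The clade {Dromina, Meroinus, Microaria, Sclerensis} is supported by leaf margin serrate: its derived state '1' occurs in exactly those taxa and in no other taxon (including the outgroup).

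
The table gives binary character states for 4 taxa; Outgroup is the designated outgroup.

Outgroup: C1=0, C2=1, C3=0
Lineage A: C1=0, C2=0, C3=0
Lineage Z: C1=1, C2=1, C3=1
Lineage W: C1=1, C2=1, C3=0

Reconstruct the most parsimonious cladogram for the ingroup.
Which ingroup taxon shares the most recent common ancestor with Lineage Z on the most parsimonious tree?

Character polarity is set by the outgroup: the derived state is whichever differs from the outgroup's state, so for C2 the derived state is '0', and for the remaining characters it is '1'.
C1: derived state '1' in Lineage W and Lineage Z only — synapomorphy for {Lineage W, Lineage Z}.
C2 (derived state '0') is unique to Lineage A (autapomorphy; uninformative for grouping).
C3 (derived state '1') is unique to Lineage Z (autapomorphy; uninformative for grouping).
Most parsimonious ingroup topology: (Lineage A,(Lineage Z,Lineage W)).
Lineage Z and Lineage W form a cherry on this tree, so they are sister taxa.

Lineage W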